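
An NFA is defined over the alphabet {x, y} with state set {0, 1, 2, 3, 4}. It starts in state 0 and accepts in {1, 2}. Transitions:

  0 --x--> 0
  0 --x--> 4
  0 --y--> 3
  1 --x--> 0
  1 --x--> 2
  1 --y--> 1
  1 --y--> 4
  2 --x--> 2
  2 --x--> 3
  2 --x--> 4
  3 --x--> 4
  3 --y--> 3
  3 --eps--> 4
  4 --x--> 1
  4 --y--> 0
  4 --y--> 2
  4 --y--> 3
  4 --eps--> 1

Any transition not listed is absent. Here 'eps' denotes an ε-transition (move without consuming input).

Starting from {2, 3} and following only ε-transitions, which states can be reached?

Begin with {2, 3}.
ε-move 3 → 4; add 4.
ε-move 4 → 1; add 1.

{1, 2, 3, 4}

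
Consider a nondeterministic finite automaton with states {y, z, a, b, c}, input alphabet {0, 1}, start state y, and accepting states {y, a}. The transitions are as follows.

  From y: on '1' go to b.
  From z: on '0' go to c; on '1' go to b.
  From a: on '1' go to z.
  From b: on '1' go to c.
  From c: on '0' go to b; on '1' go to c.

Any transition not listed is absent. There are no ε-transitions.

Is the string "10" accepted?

Start in {y}.
Read '1': y→{b}; now {b}.
Read '0': b→∅; now ∅.
The final set ∅ contains no accepting state.

No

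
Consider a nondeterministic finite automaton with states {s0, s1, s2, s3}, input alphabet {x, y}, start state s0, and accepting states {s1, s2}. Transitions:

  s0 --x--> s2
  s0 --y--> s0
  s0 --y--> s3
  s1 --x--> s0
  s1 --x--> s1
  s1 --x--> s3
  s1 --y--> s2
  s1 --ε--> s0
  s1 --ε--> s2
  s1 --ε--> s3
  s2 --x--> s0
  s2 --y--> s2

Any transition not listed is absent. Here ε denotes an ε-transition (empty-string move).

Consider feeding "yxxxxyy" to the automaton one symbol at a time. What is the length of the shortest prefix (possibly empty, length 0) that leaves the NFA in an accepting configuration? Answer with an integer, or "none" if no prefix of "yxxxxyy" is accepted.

2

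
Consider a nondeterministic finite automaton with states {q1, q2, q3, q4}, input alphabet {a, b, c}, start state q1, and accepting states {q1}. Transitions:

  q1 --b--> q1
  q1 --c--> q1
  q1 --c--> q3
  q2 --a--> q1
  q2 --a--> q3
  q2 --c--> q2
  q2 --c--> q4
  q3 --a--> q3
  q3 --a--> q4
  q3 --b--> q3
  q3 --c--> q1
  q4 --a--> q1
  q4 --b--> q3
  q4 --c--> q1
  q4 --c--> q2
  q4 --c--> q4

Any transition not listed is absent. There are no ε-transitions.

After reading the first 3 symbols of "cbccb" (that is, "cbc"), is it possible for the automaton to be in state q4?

No

Start in {q1}.
Read 'c': {q1} → {q1, q3}.
Read 'b': {q1, q3} → {q1, q3}.
Read 'c': {q1, q3} → {q1, q3}.
State q4 is not in {q1, q3}.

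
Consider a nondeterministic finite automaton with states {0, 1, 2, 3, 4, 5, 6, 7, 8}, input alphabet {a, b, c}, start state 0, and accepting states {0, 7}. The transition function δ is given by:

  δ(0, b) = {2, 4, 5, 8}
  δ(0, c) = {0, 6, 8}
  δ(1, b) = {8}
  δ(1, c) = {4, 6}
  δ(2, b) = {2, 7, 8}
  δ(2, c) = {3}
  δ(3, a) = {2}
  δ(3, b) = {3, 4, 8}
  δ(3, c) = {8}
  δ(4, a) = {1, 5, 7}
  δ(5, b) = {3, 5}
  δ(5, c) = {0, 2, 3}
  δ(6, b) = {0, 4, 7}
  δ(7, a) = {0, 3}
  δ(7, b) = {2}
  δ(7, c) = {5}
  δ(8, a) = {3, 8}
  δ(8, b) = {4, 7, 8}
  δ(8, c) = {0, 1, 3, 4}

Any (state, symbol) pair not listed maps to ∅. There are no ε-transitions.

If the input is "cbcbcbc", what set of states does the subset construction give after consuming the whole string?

Start in {0}.
Read 'c': 0→{0, 6, 8}; now {0, 6, 8}.
Read 'b': 0→{2, 4, 5, 8}, 6→{0, 4, 7}, 8→{4, 7, 8}; now {0, 2, 4, 5, 7, 8}.
Read 'c': 0→{0, 6, 8}, 2→{3}, 4→∅, 5→{0, 2, 3}, 7→{5}, 8→{0, 1, 3, 4}; now {0, 1, 2, 3, 4, 5, 6, 8}.
Read 'b': 0→{2, 4, 5, 8}, 1→{8}, 2→{2, 7, 8}, 3→{3, 4, 8}, 4→∅, 5→{3, 5}, 6→{0, 4, 7}, 8→{4, 7, 8}; now {0, 2, 3, 4, 5, 7, 8}.
Read 'c': 0→{0, 6, 8}, 2→{3}, 3→{8}, 4→∅, 5→{0, 2, 3}, 7→{5}, 8→{0, 1, 3, 4}; now {0, 1, 2, 3, 4, 5, 6, 8}.
Read 'b': 0→{2, 4, 5, 8}, 1→{8}, 2→{2, 7, 8}, 3→{3, 4, 8}, 4→∅, 5→{3, 5}, 6→{0, 4, 7}, 8→{4, 7, 8}; now {0, 2, 3, 4, 5, 7, 8}.
Read 'c': 0→{0, 6, 8}, 2→{3}, 3→{8}, 4→∅, 5→{0, 2, 3}, 7→{5}, 8→{0, 1, 3, 4}; now {0, 1, 2, 3, 4, 5, 6, 8}.

{0, 1, 2, 3, 4, 5, 6, 8}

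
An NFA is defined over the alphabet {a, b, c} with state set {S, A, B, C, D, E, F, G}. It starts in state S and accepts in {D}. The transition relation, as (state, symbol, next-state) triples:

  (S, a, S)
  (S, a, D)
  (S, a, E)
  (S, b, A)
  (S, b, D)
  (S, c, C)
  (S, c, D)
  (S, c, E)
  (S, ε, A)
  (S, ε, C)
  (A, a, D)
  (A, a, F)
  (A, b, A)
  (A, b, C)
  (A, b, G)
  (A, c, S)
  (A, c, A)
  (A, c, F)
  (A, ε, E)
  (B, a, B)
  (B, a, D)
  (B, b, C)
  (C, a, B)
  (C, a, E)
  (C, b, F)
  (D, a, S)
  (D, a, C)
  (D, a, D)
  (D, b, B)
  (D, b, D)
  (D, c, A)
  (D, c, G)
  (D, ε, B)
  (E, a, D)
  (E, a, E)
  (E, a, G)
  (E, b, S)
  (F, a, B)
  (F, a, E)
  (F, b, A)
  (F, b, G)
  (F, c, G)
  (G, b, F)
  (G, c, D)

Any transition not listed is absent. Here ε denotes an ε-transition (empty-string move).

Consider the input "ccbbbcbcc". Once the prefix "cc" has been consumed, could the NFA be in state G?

Start: ε-closure({S}) = {S, A, C, E}.
Read 'c': {S, A, C, E} → {S, A, B, C, D, E, F}.
Read 'c': {S, A, B, C, D, E, F} → {S, A, B, C, D, E, F, G}.
State G is in {S, A, B, C, D, E, F, G}.

Yes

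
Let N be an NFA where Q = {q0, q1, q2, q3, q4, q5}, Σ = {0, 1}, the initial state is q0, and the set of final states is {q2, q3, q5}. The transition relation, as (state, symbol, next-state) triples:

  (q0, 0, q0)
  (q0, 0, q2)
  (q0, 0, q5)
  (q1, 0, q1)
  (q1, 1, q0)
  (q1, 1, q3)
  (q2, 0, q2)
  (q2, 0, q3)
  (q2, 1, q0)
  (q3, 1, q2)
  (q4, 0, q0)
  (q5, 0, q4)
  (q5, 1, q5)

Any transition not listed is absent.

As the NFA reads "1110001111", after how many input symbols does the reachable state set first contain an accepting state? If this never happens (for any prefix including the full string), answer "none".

Start in {q0}.
Read '1': q0→∅; now ∅.
The set is empty and remains empty for the remaining 9 symbols.
No reachable set along the way intersects F.

none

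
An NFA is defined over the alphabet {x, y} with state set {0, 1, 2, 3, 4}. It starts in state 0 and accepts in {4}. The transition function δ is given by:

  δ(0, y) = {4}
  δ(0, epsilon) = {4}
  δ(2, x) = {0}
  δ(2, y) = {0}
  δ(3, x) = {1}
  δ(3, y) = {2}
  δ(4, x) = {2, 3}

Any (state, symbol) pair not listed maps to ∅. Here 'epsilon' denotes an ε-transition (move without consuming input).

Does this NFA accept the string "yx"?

No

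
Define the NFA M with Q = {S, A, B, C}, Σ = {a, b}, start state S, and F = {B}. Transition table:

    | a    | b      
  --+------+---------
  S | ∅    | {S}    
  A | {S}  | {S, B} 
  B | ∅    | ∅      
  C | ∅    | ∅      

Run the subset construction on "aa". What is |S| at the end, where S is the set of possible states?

0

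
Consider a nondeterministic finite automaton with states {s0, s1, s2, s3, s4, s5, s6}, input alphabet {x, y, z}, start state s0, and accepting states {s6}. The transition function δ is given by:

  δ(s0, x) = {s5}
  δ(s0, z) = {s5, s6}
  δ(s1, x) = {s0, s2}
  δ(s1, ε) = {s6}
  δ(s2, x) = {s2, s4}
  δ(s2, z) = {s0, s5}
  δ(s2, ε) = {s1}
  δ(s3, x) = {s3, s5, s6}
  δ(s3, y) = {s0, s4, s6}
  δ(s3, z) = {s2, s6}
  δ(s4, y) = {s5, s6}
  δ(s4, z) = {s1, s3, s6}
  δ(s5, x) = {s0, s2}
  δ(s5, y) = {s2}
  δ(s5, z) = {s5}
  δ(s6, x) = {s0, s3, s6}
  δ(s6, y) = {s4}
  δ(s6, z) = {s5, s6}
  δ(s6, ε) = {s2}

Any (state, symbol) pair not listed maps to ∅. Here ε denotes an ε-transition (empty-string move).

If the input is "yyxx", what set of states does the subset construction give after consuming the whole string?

Start in {s0}.
Read 'y': s0→∅; now ∅.
The set is empty and remains empty for the remaining 3 symbols.

∅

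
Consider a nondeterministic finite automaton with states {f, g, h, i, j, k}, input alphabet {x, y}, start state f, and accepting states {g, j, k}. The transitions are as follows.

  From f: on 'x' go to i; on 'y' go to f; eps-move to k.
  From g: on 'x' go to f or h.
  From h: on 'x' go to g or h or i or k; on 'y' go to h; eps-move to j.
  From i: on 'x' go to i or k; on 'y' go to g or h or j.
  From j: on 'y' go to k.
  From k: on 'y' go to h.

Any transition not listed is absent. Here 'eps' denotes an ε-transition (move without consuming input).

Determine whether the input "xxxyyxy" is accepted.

Start: ε-closure({f}) = {f, k}.
Read 'x': f→{i}, k→∅; now {i}.
Read 'x': i→{i, k}; now {i, k}.
Read 'x': i→{i, k}, k→∅; now {i, k}.
Read 'y': i→{g, h, j}, k→{h}; now {g, h, j}.
Read 'y': g→∅, h→{h}, j→{k}; union {h, k}; ε-closure = {h, j, k}.
Read 'x': h→{g, h, i, k}, j→∅, k→∅; union {g, h, i, k}; ε-closure = {g, h, i, j, k}.
Read 'y': g→∅, h→{h}, i→{g, h, j}, j→{k}, k→{h}; now {g, h, j, k}.
The final set {g, h, j, k} contains the accepting states g, j, k.

Yes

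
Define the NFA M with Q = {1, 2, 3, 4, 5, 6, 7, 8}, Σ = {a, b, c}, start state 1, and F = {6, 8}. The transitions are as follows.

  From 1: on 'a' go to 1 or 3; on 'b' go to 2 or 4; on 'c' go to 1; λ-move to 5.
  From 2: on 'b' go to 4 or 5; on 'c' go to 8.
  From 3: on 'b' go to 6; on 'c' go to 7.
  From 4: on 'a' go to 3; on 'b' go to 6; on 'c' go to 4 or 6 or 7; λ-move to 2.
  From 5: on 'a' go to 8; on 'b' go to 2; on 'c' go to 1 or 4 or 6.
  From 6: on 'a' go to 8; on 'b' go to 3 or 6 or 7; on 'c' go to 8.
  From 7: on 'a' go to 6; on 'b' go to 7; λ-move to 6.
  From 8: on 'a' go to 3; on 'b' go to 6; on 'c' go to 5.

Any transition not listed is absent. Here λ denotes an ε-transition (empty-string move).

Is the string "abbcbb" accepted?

Start: ε-closure({1}) = {1, 5}.
Read 'a': {1, 5} → {1, 3, 5, 8}.
Read 'b': {1, 3, 5, 8} → {2, 4, 6}.
Read 'b': {2, 4, 6} → {2, 3, 4, 5, 6, 7}.
Read 'c': {2, 3, 4, 5, 6, 7} → {1, 2, 4, 5, 6, 7, 8}.
Read 'b': {1, 2, 4, 5, 6, 7, 8} → {2, 3, 4, 5, 6, 7}.
Read 'b': {2, 3, 4, 5, 6, 7} → {2, 3, 4, 5, 6, 7}.
The final set {2, 3, 4, 5, 6, 7} contains the accepting state 6.

Yes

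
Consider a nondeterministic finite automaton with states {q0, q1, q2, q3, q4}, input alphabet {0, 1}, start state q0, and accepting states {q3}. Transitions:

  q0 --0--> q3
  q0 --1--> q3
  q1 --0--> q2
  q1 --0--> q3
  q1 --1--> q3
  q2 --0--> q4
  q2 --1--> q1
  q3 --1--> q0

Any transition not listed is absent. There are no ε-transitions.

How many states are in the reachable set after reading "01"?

Start in {q0}.
Read '0': {q0} → {q3}.
Read '1': {q3} → {q0}.
That set has 1 state.

1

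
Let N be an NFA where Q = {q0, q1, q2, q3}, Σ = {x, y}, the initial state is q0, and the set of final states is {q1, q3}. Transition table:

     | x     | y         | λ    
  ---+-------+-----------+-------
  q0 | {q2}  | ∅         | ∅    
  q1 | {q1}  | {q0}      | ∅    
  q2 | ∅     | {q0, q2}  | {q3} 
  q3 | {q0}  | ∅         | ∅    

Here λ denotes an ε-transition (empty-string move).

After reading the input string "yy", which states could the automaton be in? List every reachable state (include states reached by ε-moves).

Start in {q0}.
Read 'y': q0→∅; now ∅.
The set is empty and remains empty for the remaining 1 symbol.

∅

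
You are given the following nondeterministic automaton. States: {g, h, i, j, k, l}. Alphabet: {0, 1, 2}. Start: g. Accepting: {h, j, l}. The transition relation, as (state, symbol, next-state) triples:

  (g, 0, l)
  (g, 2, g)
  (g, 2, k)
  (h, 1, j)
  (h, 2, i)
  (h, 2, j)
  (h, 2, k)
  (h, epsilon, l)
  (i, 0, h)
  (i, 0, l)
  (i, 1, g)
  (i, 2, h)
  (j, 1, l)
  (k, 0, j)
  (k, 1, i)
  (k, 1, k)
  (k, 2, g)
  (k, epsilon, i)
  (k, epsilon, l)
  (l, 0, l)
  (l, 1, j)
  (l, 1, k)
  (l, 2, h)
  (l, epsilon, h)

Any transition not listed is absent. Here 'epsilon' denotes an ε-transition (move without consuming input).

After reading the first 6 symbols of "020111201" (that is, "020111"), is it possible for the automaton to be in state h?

Yes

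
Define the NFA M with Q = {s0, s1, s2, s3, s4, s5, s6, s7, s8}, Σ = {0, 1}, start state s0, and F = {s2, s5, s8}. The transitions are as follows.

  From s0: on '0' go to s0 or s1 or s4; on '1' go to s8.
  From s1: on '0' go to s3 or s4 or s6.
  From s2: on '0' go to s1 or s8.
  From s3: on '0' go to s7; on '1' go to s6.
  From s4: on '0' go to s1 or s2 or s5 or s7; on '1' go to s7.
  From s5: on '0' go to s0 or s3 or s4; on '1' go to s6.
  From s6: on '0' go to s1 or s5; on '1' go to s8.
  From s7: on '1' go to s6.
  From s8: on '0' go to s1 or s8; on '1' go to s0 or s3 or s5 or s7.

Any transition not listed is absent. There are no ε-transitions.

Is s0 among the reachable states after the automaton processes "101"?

Yes

Start in {s0}.
Read '1': s0→{s8}; now {s8}.
Read '0': s8→{s1, s8}; now {s1, s8}.
Read '1': s1→∅, s8→{s0, s3, s5, s7}; now {s0, s3, s5, s7}.
State s0 is in {s0, s3, s5, s7}.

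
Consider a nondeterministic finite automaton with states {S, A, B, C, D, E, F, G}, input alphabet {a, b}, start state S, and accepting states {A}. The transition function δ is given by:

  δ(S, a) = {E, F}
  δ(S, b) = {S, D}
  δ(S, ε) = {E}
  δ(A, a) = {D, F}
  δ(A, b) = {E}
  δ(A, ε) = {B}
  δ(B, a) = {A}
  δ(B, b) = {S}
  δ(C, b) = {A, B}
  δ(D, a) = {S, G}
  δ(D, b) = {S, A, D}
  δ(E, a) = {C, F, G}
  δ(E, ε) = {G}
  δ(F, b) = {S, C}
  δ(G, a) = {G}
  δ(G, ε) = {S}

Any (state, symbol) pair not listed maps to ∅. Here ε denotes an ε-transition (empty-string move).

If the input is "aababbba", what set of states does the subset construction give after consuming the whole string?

Start: ε-closure({S}) = {S, E, G}.
Read 'a': {S, E, G} → {S, C, E, F, G}.
Read 'a': {S, C, E, F, G} → {S, C, E, F, G}.
Read 'b': {S, C, E, F, G} → {S, A, B, C, D, E, G}.
Read 'a': {S, A, B, C, D, E, G} → {S, A, B, C, D, E, F, G}.
Read 'b': {S, A, B, C, D, E, F, G} → {S, A, B, C, D, E, G}.
Read 'b': {S, A, B, C, D, E, G} → {S, A, B, D, E, G}.
Read 'b': {S, A, B, D, E, G} → {S, A, B, D, E, G}.
Read 'a': {S, A, B, D, E, G} → {S, A, B, C, D, E, F, G}.

{S, A, B, C, D, E, F, G}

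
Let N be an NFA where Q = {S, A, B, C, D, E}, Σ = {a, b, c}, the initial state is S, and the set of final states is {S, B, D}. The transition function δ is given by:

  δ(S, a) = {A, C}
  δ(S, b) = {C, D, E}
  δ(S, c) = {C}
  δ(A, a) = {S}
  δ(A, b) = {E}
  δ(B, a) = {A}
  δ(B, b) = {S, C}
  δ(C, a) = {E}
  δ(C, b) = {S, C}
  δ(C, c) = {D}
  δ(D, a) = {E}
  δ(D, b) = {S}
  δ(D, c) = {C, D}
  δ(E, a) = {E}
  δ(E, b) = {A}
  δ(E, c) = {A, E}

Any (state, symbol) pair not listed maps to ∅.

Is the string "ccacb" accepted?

Start in {S}.
Read 'c': S→{C}; now {C}.
Read 'c': C→{D}; now {D}.
Read 'a': D→{E}; now {E}.
Read 'c': E→{A, E}; now {A, E}.
Read 'b': A→{E}, E→{A}; now {A, E}.
The final set {A, E} contains no accepting state.

No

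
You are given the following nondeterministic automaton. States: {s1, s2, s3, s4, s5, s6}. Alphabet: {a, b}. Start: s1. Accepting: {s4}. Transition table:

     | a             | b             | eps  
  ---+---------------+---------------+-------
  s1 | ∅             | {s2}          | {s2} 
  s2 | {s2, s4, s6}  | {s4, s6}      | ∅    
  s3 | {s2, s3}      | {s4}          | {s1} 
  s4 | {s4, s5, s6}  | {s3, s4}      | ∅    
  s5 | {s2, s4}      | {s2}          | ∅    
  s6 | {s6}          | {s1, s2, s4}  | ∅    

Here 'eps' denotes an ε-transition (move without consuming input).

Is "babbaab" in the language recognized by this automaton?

Yes

Start: ε-closure({s1}) = {s1, s2}.
Read 'b': {s1, s2} → {s2, s4, s6}.
Read 'a': {s2, s4, s6} → {s2, s4, s5, s6}.
Read 'b': {s2, s4, s5, s6} → {s1, s2, s3, s4, s6}.
Read 'b': {s1, s2, s3, s4, s6} → {s1, s2, s3, s4, s6}.
Read 'a': {s1, s2, s3, s4, s6} → {s1, s2, s3, s4, s5, s6}.
Read 'a': {s1, s2, s3, s4, s5, s6} → {s1, s2, s3, s4, s5, s6}.
Read 'b': {s1, s2, s3, s4, s5, s6} → {s1, s2, s3, s4, s6}.
The final set {s1, s2, s3, s4, s6} contains the accepting state s4.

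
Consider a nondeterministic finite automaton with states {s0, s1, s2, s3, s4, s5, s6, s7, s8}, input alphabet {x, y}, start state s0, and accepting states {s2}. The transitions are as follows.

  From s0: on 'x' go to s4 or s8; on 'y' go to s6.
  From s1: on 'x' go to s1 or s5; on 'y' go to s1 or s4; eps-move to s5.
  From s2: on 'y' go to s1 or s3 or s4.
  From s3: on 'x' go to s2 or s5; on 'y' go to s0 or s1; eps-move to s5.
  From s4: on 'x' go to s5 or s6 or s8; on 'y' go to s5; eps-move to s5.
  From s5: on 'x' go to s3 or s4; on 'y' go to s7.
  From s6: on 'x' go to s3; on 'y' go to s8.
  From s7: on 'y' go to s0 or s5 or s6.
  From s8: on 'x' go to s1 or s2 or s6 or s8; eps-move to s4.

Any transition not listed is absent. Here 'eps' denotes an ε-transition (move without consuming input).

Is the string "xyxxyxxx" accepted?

Yes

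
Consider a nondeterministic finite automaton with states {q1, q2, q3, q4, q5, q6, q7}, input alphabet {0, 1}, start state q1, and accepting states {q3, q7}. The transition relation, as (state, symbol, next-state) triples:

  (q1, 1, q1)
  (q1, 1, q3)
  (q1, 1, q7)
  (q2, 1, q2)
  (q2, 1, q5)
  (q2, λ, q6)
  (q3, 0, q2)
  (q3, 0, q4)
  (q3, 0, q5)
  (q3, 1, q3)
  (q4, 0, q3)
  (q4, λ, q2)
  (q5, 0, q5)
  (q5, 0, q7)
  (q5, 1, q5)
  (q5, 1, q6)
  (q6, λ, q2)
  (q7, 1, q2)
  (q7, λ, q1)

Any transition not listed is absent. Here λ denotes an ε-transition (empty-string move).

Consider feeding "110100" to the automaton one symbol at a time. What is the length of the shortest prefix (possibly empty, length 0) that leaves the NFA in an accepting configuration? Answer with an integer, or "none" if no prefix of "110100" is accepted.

Start in {q1}.
Read '1': {q1} → {q1, q3, q7}.
None of the earlier sets intersect F, but {q1, q3, q7} does.

1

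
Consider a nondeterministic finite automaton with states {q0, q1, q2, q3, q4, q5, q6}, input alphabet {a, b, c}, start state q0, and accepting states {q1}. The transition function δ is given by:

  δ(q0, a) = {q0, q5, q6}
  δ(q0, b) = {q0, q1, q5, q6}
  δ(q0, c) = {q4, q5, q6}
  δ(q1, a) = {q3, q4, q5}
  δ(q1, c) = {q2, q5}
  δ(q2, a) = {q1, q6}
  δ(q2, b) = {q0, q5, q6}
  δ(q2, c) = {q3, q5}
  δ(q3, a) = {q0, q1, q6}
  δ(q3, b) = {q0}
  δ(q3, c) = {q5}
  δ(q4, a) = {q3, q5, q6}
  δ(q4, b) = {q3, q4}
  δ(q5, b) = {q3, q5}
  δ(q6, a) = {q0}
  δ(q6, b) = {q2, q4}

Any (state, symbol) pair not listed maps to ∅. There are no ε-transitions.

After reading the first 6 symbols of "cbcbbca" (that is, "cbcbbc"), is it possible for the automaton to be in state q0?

No

Start in {q0}.
Read 'c': q0→{q4, q5, q6}; now {q4, q5, q6}.
Read 'b': q4→{q3, q4}, q5→{q3, q5}, q6→{q2, q4}; now {q2, q3, q4, q5}.
Read 'c': q2→{q3, q5}, q3→{q5}, q4→∅, q5→∅; now {q3, q5}.
Read 'b': q3→{q0}, q5→{q3, q5}; now {q0, q3, q5}.
Read 'b': q0→{q0, q1, q5, q6}, q3→{q0}, q5→{q3, q5}; now {q0, q1, q3, q5, q6}.
Read 'c': q0→{q4, q5, q6}, q1→{q2, q5}, q3→{q5}, q5→∅, q6→∅; now {q2, q4, q5, q6}.
State q0 is not in {q2, q4, q5, q6}.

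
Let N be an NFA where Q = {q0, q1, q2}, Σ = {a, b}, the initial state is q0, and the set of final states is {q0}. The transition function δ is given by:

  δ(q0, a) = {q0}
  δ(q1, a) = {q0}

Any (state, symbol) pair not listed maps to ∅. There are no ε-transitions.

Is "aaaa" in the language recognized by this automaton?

Yes

Start in {q0}.
Read 'a': q0→{q0}; now {q0}.
Read 'a': q0→{q0}; now {q0}.
Read 'a': q0→{q0}; now {q0}.
Read 'a': q0→{q0}; now {q0}.
The final set {q0} contains the accepting state q0.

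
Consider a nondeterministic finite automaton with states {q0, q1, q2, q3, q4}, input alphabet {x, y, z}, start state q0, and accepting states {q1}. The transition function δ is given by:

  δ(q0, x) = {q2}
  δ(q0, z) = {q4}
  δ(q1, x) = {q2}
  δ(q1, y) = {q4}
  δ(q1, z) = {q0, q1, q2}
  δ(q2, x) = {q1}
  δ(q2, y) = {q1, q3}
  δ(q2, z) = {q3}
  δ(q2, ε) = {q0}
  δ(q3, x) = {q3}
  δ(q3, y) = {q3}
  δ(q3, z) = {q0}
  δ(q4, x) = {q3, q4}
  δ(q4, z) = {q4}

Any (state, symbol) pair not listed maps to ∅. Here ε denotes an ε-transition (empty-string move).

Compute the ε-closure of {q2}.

{q0, q2}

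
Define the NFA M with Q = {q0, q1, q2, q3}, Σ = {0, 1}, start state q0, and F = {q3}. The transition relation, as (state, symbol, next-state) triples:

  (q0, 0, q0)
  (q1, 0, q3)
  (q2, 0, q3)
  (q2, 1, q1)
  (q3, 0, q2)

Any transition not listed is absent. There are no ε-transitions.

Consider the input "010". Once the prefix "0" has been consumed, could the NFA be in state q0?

Yes

Start in {q0}.
Read '0': q0→{q0}; now {q0}.
State q0 is in {q0}.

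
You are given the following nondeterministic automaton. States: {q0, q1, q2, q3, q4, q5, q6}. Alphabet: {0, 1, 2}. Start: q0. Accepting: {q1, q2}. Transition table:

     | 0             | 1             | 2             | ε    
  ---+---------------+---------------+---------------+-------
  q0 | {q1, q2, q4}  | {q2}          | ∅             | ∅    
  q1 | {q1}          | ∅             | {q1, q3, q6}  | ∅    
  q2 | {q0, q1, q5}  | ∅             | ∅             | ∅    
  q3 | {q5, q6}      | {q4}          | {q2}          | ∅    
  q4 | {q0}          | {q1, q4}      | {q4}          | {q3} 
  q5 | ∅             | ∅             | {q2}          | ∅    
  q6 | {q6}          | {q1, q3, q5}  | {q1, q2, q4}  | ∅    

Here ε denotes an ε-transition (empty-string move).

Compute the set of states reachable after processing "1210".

Start in {q0}.
Read '1': {q0} → {q2}.
Read '2': {q2} → ∅.
The set is empty and remains empty for the remaining 2 symbols.

∅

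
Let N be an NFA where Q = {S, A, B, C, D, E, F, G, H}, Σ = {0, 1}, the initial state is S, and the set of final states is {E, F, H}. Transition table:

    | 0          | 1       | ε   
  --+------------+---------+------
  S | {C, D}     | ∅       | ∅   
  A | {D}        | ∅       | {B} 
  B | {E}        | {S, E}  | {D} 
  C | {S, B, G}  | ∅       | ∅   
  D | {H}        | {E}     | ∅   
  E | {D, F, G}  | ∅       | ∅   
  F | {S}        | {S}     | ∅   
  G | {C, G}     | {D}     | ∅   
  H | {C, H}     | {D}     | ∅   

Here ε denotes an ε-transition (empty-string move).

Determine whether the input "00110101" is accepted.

Start in {S}.
Read '0': S→{C, D}; now {C, D}.
Read '0': C→{S, B, G}, D→{H}; union {S, B, G, H}; ε-closure = {S, B, D, G, H}.
Read '1': S→∅, B→{S, E}, D→{E}, G→{D}, H→{D}; now {S, D, E}.
Read '1': S→∅, D→{E}, E→∅; now {E}.
Read '0': E→{D, F, G}; now {D, F, G}.
Read '1': D→{E}, F→{S}, G→{D}; now {S, D, E}.
Read '0': S→{C, D}, D→{H}, E→{D, F, G}; now {C, D, F, G, H}.
Read '1': C→∅, D→{E}, F→{S}, G→{D}, H→{D}; now {S, D, E}.
The final set {S, D, E} contains the accepting state E.

Yes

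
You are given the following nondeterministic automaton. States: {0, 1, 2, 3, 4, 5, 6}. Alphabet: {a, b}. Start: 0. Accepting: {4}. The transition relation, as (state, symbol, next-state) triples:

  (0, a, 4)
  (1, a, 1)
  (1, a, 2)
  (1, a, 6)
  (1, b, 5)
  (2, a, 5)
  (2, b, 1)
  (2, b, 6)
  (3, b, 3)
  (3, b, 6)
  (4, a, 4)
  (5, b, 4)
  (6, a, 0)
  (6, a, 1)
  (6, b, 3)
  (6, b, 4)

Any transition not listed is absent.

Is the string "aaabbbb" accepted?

Start in {0}.
Read 'a': 0→{4}; now {4}.
Read 'a': 4→{4}; now {4}.
Read 'a': 4→{4}; now {4}.
Read 'b': 4→∅; now ∅.
The set is empty and remains empty for the remaining 3 symbols.
The final set ∅ contains no accepting state.

No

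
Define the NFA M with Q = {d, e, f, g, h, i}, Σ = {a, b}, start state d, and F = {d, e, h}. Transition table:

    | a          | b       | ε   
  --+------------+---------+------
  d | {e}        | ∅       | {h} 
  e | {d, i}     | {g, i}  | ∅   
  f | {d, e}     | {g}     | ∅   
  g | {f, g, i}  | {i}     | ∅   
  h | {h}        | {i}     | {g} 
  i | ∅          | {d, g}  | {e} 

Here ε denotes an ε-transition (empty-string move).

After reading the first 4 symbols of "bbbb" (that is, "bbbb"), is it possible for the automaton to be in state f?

No

Start: ε-closure({d}) = {d, g, h}.
Read 'b': d→∅, g→{i}, h→{i}; union {i}; ε-closure = {e, i}.
Read 'b': e→{g, i}, i→{d, g}; union {d, g, i}; ε-closure = {d, e, g, h, i}.
Read 'b': d→∅, e→{g, i}, g→{i}, h→{i}, i→{d, g}; union {d, g, i}; ε-closure = {d, e, g, h, i}.
Read 'b': d→∅, e→{g, i}, g→{i}, h→{i}, i→{d, g}; union {d, g, i}; ε-closure = {d, e, g, h, i}.
State f is not in {d, e, g, h, i}.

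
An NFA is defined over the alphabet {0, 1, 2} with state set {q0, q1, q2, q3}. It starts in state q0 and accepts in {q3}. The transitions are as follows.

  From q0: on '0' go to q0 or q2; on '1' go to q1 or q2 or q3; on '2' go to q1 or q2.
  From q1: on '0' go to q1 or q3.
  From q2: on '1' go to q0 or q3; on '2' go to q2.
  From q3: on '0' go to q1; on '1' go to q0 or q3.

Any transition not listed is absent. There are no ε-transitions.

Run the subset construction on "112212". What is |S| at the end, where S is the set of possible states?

Start in {q0}.
Read '1': q0→{q1, q2, q3}; now {q1, q2, q3}.
Read '1': q1→∅, q2→{q0, q3}, q3→{q0, q3}; now {q0, q3}.
Read '2': q0→{q1, q2}, q3→∅; now {q1, q2}.
Read '2': q1→∅, q2→{q2}; now {q2}.
Read '1': q2→{q0, q3}; now {q0, q3}.
Read '2': q0→{q1, q2}, q3→∅; now {q1, q2}.
That set has 2 states.

2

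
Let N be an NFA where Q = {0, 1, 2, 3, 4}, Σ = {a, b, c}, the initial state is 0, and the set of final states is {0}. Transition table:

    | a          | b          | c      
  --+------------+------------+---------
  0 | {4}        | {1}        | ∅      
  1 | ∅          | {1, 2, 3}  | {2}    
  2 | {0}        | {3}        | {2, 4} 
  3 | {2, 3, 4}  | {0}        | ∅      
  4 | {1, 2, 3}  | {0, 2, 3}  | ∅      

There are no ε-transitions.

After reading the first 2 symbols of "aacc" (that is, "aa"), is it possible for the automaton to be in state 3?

Yes

Start in {0}.
Read 'a': {0} → {4}.
Read 'a': {4} → {1, 2, 3}.
State 3 is in {1, 2, 3}.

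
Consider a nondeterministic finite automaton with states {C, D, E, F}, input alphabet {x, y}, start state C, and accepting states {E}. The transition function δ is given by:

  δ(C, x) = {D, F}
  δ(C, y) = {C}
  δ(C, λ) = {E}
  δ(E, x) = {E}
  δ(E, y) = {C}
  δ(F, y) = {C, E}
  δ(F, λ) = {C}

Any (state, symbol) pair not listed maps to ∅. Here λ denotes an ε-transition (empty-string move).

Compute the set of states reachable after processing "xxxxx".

{C, D, E, F}

Start: ε-closure({C}) = {C, E}.
Read 'x': C→{D, F}, E→{E}; union {D, E, F}; ε-closure = {C, D, E, F}.
Read 'x': C→{D, F}, D→∅, E→{E}, F→∅; union {D, E, F}; ε-closure = {C, D, E, F}.
Read 'x': C→{D, F}, D→∅, E→{E}, F→∅; union {D, E, F}; ε-closure = {C, D, E, F}.
Read 'x': C→{D, F}, D→∅, E→{E}, F→∅; union {D, E, F}; ε-closure = {C, D, E, F}.
Read 'x': C→{D, F}, D→∅, E→{E}, F→∅; union {D, E, F}; ε-closure = {C, D, E, F}.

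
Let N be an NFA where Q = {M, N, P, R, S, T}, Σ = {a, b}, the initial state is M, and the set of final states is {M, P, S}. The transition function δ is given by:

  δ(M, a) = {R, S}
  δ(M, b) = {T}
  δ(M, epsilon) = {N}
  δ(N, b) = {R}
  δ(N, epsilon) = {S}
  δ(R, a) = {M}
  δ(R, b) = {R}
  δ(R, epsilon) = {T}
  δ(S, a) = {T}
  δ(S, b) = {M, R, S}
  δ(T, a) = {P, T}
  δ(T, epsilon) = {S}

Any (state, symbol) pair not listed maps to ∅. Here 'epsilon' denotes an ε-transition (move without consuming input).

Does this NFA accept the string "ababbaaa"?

Yes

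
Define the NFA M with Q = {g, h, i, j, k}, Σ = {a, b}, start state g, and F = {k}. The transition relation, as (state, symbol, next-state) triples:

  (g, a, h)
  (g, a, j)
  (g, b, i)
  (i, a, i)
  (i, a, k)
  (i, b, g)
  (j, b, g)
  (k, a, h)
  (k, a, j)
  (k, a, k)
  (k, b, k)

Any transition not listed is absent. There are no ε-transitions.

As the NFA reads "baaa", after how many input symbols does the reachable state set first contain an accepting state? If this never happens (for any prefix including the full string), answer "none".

2

Start in {g}.
Read 'b': g→{i}; now {i}.
Read 'a': i→{i, k}; now {i, k}.
None of the earlier sets intersect F, but {i, k} does.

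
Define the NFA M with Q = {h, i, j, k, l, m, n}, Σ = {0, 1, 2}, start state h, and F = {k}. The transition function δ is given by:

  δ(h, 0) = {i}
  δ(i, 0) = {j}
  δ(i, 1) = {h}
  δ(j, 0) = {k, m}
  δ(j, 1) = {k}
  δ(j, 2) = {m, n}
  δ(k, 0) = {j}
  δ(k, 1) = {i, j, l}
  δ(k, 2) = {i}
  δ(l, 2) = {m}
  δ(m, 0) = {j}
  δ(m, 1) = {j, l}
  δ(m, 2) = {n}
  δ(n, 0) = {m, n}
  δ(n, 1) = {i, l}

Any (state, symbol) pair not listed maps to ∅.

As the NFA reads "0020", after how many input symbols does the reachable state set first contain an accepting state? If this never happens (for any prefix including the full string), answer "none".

Start in {h}.
Read '0': h→{i}; now {i}.
Read '0': i→{j}; now {j}.
Read '2': j→{m, n}; now {m, n}.
Read '0': m→{j}, n→{m, n}; now {j, m, n}.
No reachable set along the way intersects F.

none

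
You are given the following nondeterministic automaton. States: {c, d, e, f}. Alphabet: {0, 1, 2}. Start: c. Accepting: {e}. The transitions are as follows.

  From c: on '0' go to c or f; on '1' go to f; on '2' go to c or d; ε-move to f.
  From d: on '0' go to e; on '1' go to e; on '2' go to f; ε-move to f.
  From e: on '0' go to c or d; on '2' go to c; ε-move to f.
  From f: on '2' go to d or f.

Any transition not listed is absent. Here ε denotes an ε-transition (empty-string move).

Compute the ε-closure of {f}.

{f}

Begin with {f}.
No ε-moves leave this set, so the closure equals the set itself.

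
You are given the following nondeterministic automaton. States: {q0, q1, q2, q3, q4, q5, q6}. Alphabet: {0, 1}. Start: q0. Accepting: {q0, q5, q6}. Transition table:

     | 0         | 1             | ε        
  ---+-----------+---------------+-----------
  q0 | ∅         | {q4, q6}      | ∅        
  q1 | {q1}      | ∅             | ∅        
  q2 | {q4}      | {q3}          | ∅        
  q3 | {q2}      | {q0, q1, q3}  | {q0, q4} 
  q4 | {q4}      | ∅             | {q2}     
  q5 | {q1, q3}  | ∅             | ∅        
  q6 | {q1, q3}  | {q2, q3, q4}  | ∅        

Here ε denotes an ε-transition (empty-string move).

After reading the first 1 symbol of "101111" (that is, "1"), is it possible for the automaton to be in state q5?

No

Start in {q0}.
Read '1': q0→{q4, q6}; union {q4, q6}; ε-closure = {q2, q4, q6}.
State q5 is not in {q2, q4, q6}.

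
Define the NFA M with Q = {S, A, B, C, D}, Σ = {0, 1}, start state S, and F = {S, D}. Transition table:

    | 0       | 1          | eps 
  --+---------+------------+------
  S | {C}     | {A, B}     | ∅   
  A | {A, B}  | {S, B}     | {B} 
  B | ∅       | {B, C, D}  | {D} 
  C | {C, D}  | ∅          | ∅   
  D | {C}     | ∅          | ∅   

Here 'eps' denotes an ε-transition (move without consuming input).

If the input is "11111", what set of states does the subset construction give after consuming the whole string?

Start in {S}.
Read '1': S→{A, B}; union {A, B}; ε-closure = {A, B, D}.
Read '1': A→{S, B}, B→{B, C, D}, D→∅; now {S, B, C, D}.
Read '1': S→{A, B}, B→{B, C, D}, C→∅, D→∅; now {A, B, C, D}.
Read '1': A→{S, B}, B→{B, C, D}, C→∅, D→∅; now {S, B, C, D}.
Read '1': S→{A, B}, B→{B, C, D}, C→∅, D→∅; now {A, B, C, D}.

{A, B, C, D}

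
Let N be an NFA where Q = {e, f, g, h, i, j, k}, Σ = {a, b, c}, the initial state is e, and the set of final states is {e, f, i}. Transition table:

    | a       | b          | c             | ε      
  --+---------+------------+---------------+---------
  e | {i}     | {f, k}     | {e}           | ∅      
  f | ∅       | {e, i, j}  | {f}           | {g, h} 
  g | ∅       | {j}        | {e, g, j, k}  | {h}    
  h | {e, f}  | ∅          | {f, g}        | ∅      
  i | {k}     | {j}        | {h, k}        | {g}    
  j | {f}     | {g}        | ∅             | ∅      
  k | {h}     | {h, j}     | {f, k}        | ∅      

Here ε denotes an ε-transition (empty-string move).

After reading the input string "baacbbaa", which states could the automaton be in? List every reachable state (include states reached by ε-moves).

{e, f, g, h, i, k}

Start in {e}.
Read 'b': {e} → {f, g, h, k}.
Read 'a': {f, g, h, k} → {e, f, g, h}.
Read 'a': {e, f, g, h} → {e, f, g, h, i}.
Read 'c': {e, f, g, h, i} → {e, f, g, h, j, k}.
Read 'b': {e, f, g, h, j, k} → {e, f, g, h, i, j, k}.
Read 'b': {e, f, g, h, i, j, k} → {e, f, g, h, i, j, k}.
Read 'a': {e, f, g, h, i, j, k} → {e, f, g, h, i, k}.
Read 'a': {e, f, g, h, i, k} → {e, f, g, h, i, k}.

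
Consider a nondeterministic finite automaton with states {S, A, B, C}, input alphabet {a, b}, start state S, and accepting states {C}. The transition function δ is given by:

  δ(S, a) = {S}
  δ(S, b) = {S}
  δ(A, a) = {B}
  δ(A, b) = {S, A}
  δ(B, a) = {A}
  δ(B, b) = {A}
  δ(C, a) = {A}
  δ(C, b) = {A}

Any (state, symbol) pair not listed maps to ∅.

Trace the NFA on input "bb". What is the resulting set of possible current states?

{S}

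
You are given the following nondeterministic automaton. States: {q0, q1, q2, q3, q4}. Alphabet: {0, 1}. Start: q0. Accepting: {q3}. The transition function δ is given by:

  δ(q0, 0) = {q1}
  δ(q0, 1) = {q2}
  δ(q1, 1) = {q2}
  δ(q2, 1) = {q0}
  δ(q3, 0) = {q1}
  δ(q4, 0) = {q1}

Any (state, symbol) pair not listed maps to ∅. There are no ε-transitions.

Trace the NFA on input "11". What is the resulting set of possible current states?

{q0}

Start in {q0}.
Read '1': {q0} → {q2}.
Read '1': {q2} → {q0}.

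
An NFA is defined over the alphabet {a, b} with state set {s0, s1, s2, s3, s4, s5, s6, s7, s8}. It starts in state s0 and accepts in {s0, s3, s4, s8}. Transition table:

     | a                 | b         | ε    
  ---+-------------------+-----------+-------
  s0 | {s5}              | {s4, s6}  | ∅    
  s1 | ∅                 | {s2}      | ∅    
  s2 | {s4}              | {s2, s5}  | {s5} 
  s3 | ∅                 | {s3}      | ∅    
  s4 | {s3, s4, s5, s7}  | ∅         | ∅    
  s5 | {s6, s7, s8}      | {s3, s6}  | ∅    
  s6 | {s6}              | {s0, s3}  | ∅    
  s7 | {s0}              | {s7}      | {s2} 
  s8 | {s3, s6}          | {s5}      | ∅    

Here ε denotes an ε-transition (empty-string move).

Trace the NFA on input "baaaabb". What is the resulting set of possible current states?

{s0, s2, s3, s4, s5, s6, s7}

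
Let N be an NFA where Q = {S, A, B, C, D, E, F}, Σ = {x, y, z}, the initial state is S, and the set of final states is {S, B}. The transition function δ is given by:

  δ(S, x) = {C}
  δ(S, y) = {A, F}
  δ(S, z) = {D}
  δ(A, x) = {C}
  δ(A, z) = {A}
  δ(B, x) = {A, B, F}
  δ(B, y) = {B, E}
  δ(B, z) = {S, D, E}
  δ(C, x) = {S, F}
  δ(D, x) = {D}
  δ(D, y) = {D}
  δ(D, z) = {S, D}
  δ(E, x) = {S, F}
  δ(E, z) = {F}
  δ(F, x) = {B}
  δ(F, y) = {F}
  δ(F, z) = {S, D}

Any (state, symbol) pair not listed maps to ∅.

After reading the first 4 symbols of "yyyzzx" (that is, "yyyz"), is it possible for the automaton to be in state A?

No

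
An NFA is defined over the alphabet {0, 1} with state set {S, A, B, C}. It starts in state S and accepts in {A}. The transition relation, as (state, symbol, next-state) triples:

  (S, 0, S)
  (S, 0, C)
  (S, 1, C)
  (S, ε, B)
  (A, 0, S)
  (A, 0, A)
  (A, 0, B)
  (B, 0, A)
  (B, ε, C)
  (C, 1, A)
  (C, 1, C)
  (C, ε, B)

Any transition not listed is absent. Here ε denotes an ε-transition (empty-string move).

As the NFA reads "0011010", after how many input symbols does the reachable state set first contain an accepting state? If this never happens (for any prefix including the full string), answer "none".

1

Start: ε-closure({S}) = {S, B, C}.
Read '0': S→{S, C}, B→{A}, C→∅; union {S, A, C}; ε-closure = {S, A, B, C}.
None of the earlier sets intersect F, but {S, A, B, C} does.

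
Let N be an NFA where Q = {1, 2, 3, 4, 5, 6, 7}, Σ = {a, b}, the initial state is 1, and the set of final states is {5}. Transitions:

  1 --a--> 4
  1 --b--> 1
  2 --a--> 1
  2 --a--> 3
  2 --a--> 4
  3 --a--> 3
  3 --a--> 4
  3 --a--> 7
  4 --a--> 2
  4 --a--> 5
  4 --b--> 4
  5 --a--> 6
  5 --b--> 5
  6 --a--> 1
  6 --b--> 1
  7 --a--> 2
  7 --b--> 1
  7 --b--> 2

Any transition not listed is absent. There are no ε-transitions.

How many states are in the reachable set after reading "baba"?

2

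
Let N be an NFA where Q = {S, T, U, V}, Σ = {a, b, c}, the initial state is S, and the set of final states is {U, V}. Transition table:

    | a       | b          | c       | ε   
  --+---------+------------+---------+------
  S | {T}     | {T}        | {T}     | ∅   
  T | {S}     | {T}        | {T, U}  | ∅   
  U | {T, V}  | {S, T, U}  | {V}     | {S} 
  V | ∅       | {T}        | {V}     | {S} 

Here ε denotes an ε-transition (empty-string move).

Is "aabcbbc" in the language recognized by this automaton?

Start in {S}.
Read 'a': {S} → {T}.
Read 'a': {T} → {S}.
Read 'b': {S} → {T}.
Read 'c': {T} → {S, T, U}.
Read 'b': {S, T, U} → {S, T, U}.
Read 'b': {S, T, U} → {S, T, U}.
Read 'c': {S, T, U} → {S, T, U, V}.
The final set {S, T, U, V} contains the accepting states U, V.

Yes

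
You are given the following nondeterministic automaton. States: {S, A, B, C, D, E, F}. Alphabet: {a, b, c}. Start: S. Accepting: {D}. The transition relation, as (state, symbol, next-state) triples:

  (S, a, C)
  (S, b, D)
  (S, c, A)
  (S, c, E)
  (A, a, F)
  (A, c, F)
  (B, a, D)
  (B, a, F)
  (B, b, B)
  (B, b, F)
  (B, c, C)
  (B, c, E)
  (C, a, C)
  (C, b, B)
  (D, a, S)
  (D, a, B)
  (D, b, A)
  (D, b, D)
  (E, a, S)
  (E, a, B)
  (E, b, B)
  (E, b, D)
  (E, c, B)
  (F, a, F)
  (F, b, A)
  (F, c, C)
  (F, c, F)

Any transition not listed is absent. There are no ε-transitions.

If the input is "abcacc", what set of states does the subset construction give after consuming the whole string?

{B, F}

Start in {S}.
Read 'a': {S} → {C}.
Read 'b': {C} → {B}.
Read 'c': {B} → {C, E}.
Read 'a': {C, E} → {S, B, C}.
Read 'c': {S, B, C} → {A, C, E}.
Read 'c': {A, C, E} → {B, F}.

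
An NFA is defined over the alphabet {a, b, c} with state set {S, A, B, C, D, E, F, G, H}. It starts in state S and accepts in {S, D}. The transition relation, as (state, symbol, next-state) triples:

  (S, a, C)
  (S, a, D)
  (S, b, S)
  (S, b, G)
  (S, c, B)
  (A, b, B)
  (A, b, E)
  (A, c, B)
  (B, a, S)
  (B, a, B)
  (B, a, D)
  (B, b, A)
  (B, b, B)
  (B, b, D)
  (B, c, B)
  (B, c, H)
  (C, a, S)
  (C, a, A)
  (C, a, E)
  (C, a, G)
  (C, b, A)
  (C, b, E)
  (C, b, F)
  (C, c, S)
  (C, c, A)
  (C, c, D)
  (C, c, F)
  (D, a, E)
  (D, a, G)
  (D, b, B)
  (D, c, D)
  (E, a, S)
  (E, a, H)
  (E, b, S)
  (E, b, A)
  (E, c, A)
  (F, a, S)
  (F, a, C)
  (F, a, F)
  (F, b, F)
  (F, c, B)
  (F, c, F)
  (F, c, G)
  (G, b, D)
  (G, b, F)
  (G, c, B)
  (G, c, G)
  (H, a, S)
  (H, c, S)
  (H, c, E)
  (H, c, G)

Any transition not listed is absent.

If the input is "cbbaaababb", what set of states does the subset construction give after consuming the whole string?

{S, A, B, D, E, F, G}

Start in {S}.
Read 'c': S→{B}; now {B}.
Read 'b': B→{A, B, D}; now {A, B, D}.
Read 'b': A→{B, E}, B→{A, B, D}, D→{B}; now {A, B, D, E}.
Read 'a': A→∅, B→{S, B, D}, D→{E, G}, E→{S, H}; now {S, B, D, E, G, H}.
Read 'a': S→{C, D}, B→{S, B, D}, D→{E, G}, E→{S, H}, G→∅, H→{S}; now {S, B, C, D, E, G, H}.
Read 'a': S→{C, D}, B→{S, B, D}, C→{S, A, E, G}, D→{E, G}, E→{S, H}, G→∅, H→{S}; now {S, A, B, C, D, E, G, H}.
Read 'b': S→{S, G}, A→{B, E}, B→{A, B, D}, C→{A, E, F}, D→{B}, E→{S, A}, G→{D, F}, H→∅; now {S, A, B, D, E, F, G}.
Read 'a': S→{C, D}, A→∅, B→{S, B, D}, D→{E, G}, E→{S, H}, F→{S, C, F}, G→∅; now {S, B, C, D, E, F, G, H}.
Read 'b': S→{S, G}, B→{A, B, D}, C→{A, E, F}, D→{B}, E→{S, A}, F→{F}, G→{D, F}, H→∅; now {S, A, B, D, E, F, G}.
Read 'b': S→{S, G}, A→{B, E}, B→{A, B, D}, D→{B}, E→{S, A}, F→{F}, G→{D, F}; now {S, A, B, D, E, F, G}.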